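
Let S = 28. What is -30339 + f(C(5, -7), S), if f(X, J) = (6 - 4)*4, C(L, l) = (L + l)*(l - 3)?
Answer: -30331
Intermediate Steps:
C(L, l) = (-3 + l)*(L + l) (C(L, l) = (L + l)*(-3 + l) = (-3 + l)*(L + l))
f(X, J) = 8 (f(X, J) = 2*4 = 8)
-30339 + f(C(5, -7), S) = -30339 + 8 = -30331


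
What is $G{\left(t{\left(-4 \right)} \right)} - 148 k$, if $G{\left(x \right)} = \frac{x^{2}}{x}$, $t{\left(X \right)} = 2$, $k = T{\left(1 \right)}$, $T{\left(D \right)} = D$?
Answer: $-146$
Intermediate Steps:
$k = 1$
$G{\left(x \right)} = x$
$G{\left(t{\left(-4 \right)} \right)} - 148 k = 2 - 148 = -146$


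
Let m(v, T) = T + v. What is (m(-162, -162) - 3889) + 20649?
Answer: 16436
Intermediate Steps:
(m(-162, -162) - 3889) + 20649 = ((-162 - 162) - 3889) + 20649 = (-324 - 3889) + 20649 = -4213 + 20649 = 16436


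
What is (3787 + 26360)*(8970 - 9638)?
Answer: -20138196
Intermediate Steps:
(3787 + 26360)*(8970 - 9638) = 30147*(-668) = -20138196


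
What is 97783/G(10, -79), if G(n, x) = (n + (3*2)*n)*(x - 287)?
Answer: -229/60 ≈ -3.8167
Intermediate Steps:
G(n, x) = 7*n*(-287 + x) (G(n, x) = (n + 6*n)*(-287 + x) = (7*n)*(-287 + x) = 7*n*(-287 + x))
97783/G(10, -79) = 97783/((7*10*(-287 - 79))) = 97783/((7*10*(-366))) = 97783/(-25620) = 97783*(-1/25620) = -229/60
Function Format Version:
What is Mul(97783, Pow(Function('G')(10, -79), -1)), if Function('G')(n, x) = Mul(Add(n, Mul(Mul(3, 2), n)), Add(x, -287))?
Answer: Rational(-229, 60) ≈ -3.8167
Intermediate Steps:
Function('G')(n, x) = Mul(7, n, Add(-287, x)) (Function('G')(n, x) = Mul(Add(n, Mul(6, n)), Add(-287, x)) = Mul(Mul(7, n), Add(-287, x)) = Mul(7, n, Add(-287, x)))
Mul(97783, Pow(Function('G')(10, -79), -1)) = Mul(97783, Pow(Mul(7, 10, Add(-287, -79)), -1)) = Mul(97783, Pow(Mul(7, 10, -366), -1)) = Mul(97783, Pow(-25620, -1)) = Mul(97783, Rational(-1, 25620)) = Rational(-229, 60)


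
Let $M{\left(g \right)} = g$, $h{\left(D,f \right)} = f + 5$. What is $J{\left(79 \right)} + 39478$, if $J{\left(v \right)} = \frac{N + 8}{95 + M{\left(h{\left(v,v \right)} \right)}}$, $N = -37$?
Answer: $\frac{7066533}{179} \approx 39478.0$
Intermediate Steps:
$h{\left(D,f \right)} = 5 + f$
$J{\left(v \right)} = - \frac{29}{100 + v}$ ($J{\left(v \right)} = \frac{-37 + 8}{95 + \left(5 + v\right)} = - \frac{29}{100 + v}$)
$J{\left(79 \right)} + 39478 = - \frac{29}{100 + 79} + 39478 = - \frac{29}{179} + 39478 = \frac{7066533}{179}$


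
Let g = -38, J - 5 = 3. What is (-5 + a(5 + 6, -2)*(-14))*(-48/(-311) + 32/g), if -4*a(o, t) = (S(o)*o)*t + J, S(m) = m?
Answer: 3348736/5909 ≈ 566.72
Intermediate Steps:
J = 8 (J = 5 + 3 = 8)
a(o, t) = -2 - t*o**2/4 (a(o, t) = -((o*o)*t + 8)/4 = -(o**2*t + 8)/4 = -(t*o**2 + 8)/4 = -(8 + t*o**2)/4 = -2 - t*o**2/4)
(-5 + a(5 + 6, -2)*(-14))*(-48/(-311) + 32/g) = (-5 + (-2 - 1/4*(-2)*(5 + 6)**2)*(-14))*(-48/(-311) + 32/(-38)) = (-5 + (-2 - 1/4*(-2)*11**2)*(-14))*(-48*(-1/311) + 32*(-1/38)) = (-5 + (-2 - 1/4*(-2)*121)*(-14))*(48/311 - 16/19) = (-5 + (-2 + 121/2)*(-14))*(-4064/5909) = (-5 + (117/2)*(-14))*(-4064/5909) = (-5 - 819)*(-4064/5909) = -824*(-4064/5909) = 3348736/5909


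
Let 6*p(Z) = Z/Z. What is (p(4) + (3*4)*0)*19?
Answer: 19/6 ≈ 3.1667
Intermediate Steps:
p(Z) = ⅙ (p(Z) = (Z/Z)/6 = (⅙)*1 = ⅙)
(p(4) + (3*4)*0)*19 = (⅙ + (3*4)*0)*19 = (⅙ + 12*0)*19 = (⅙ + 0)*19 = (⅙)*19 = 19/6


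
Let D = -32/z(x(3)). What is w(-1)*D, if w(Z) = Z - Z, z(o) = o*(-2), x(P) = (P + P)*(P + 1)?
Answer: 0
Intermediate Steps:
x(P) = 2*P*(1 + P) (x(P) = (2*P)*(1 + P) = 2*P*(1 + P))
z(o) = -2*o
D = 2/3 (D = -32*(-1/(12*(1 + 3))) = -32/((-4*3*4)) = -32/((-2*24)) = -32/(-48) = -32*(-1/48) = 2/3 ≈ 0.66667)
w(Z) = 0
w(-1)*D = 0*(2/3) = 0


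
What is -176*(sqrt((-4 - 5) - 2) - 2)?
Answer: 352 - 176*I*sqrt(11) ≈ 352.0 - 583.73*I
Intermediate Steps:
-176*(sqrt((-4 - 5) - 2) - 2) = -176*(sqrt(-9 - 2) - 2) = -176*(sqrt(-11) - 2) = -176*(I*sqrt(11) - 2) = -176*(-2 + I*sqrt(11)) = 352 - 176*I*sqrt(11)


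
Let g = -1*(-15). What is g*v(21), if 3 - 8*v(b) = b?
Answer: -135/4 ≈ -33.750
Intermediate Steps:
g = 15
v(b) = 3/8 - b/8
g*v(21) = 15*(3/8 - 1/8*21) = 15*(3/8 - 21/8) = 15*(-9/4) = -135/4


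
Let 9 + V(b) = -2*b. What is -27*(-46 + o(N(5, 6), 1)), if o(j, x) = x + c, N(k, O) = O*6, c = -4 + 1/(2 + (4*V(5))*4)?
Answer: 399573/302 ≈ 1323.1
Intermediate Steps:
V(b) = -9 - 2*b
c = -1209/302 (c = -4 + 1/(2 + (4*(-9 - 2*5))*4) = -4 + 1/(2 + (4*(-9 - 10))*4) = -4 + 1/(2 + (4*(-19))*4) = -4 + 1/(2 - 76*4) = -4 + 1/(2 - 304) = -4 + 1/(-302) = -4 - 1/302 = -1209/302 ≈ -4.0033)
N(k, O) = 6*O
o(j, x) = -1209/302 + x (o(j, x) = x - 1209/302 = -1209/302 + x)
-27*(-46 + o(N(5, 6), 1)) = -27*(-46 + (-1209/302 + 1)) = -27*(-46 - 907/302) = -27*(-14799/302) = 399573/302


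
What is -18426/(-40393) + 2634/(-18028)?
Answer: 112894383/364102502 ≈ 0.31006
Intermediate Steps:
-18426/(-40393) + 2634/(-18028) = -18426*(-1/40393) + 2634*(-1/18028) = 18426/40393 - 1317/9014 = 112894383/364102502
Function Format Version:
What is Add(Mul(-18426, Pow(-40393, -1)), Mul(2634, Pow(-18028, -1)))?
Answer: Rational(112894383, 364102502) ≈ 0.31006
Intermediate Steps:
Add(Mul(-18426, Pow(-40393, -1)), Mul(2634, Pow(-18028, -1))) = Add(Mul(-18426, Rational(-1, 40393)), Mul(2634, Rational(-1, 18028))) = Add(Rational(18426, 40393), Rational(-1317, 9014)) = Rational(112894383, 364102502)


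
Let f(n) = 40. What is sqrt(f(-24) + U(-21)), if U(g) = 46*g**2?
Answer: sqrt(20326) ≈ 142.57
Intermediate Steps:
sqrt(f(-24) + U(-21)) = sqrt(40 + 46*(-21)**2) = sqrt(40 + 46*441) = sqrt(40 + 20286) = sqrt(20326)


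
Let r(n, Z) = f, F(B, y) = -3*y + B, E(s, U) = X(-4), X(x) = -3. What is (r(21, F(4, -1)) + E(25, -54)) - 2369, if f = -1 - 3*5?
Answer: -2388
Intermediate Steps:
E(s, U) = -3
F(B, y) = B - 3*y
f = -16 (f = -1 - 15 = -16)
r(n, Z) = -16
(r(21, F(4, -1)) + E(25, -54)) - 2369 = (-16 - 3) - 2369 = -19 - 2369 = -2388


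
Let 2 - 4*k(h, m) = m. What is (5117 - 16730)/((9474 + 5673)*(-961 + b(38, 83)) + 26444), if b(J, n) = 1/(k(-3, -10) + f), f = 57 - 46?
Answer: 162582/203402375 ≈ 0.00079931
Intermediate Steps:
f = 11
k(h, m) = ½ - m/4
b(J, n) = 1/14 (b(J, n) = 1/((½ - ¼*(-10)) + 11) = 1/((½ + 5/2) + 11) = 1/(3 + 11) = 1/14)
(5117 - 16730)/((9474 + 5673)*(-961 + b(38, 83)) + 26444) = (5117 - 16730)/((9474 + 5673)*(-961 + 1/14) + 26444) = -11613/(15147*(-13453/14) + 26444) = -11613/(-203772591/14 + 26444) = -11613/(-203402375/14) = -11613*(-14/203402375) = 162582/203402375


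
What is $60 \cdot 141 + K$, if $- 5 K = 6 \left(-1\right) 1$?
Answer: $\frac{42306}{5} \approx 8461.2$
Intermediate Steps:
$K = \frac{6}{5}$ ($K = - \frac{6 \left(-1\right) 1}{5} = - \frac{\left(-6\right) 1}{5} = \left(- \frac{1}{5}\right) \left(-6\right) = \frac{6}{5} \approx 1.2$)
$60 \cdot 141 + K = 60 \cdot 141 + \frac{6}{5} = 8460 + \frac{6}{5} = \frac{42306}{5}$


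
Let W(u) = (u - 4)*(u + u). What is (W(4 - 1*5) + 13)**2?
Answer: 529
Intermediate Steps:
W(u) = 2*u*(-4 + u) (W(u) = (-4 + u)*(2*u) = 2*u*(-4 + u))
(W(4 - 1*5) + 13)**2 = (2*(4 - 1*5)*(-4 + (4 - 1*5)) + 13)**2 = (2*(4 - 5)*(-4 + (4 - 5)) + 13)**2 = (2*(-1)*(-4 - 1) + 13)**2 = (2*(-1)*(-5) + 13)**2 = (10 + 13)**2 = 23**2 = 529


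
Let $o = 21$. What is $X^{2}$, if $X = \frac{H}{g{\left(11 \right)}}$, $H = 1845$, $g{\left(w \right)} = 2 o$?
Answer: $\frac{378225}{196} \approx 1929.7$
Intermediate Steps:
$g{\left(w \right)} = 42$ ($g{\left(w \right)} = 2 \cdot 21 = 42$)
$X = \frac{615}{14}$ ($X = \frac{1845}{42} = 1845 \cdot \frac{1}{42} = \frac{615}{14} \approx 43.929$)
$X^{2} = \left(\frac{615}{14}\right)^{2} = \frac{378225}{196}$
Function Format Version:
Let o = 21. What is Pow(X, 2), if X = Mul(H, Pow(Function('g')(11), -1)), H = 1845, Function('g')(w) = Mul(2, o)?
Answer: Rational(378225, 196) ≈ 1929.7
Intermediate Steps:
Function('g')(w) = 42 (Function('g')(w) = Mul(2, 21) = 42)
X = Rational(615, 14) (X = Mul(1845, Pow(42, -1)) = Mul(1845, Rational(1, 42)) = Rational(615, 14) ≈ 43.929)
Pow(X, 2) = Pow(Rational(615, 14), 2) = Rational(378225, 196)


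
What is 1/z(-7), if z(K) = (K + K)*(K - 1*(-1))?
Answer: 1/84 ≈ 0.011905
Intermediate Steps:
z(K) = 2*K*(1 + K) (z(K) = (2*K)*(K + 1) = (2*K)*(1 + K) = 2*K*(1 + K))
1/z(-7) = 1/(2*(-7)*(1 - 7)) = 1/(2*(-7)*(-6)) = 1/84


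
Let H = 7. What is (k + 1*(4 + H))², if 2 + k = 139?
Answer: 21904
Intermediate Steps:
k = 137 (k = -2 + 139 = 137)
(k + 1*(4 + H))² = (137 + 1*(4 + 7))² = (137 + 1*11)² = (137 + 11)² = 148² = 21904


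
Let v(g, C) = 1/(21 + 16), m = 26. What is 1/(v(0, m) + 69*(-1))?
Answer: -37/2552 ≈ -0.014498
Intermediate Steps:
v(g, C) = 1/37
1/(v(0, m) + 69*(-1)) = 1/(1/37 + 69*(-1)) = 1/(1/37 - 69) = 1/(-2552/37) = -37/2552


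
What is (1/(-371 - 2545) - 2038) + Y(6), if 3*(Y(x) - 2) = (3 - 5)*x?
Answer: -5948641/2916 ≈ -2040.0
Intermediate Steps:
Y(x) = 2 - 2*x/3 (Y(x) = 2 + ((3 - 5)*x)/3 = 2 + (-2*x)/3 = 2 - 2*x/3)
(1/(-371 - 2545) - 2038) + Y(6) = (1/(-371 - 2545) - 2038) + (2 - ⅔*6) = (1/(-2916) - 2038) + (2 - 4) = (-1/2916 - 2038) - 2 = -5942809/2916 - 2 = -5948641/2916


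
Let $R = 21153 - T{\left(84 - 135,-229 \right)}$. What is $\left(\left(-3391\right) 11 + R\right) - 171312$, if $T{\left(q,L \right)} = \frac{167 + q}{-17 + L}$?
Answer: $- \frac{23057522}{123} \approx -1.8746 \cdot 10^{5}$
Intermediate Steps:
$T{\left(q,L \right)} = \frac{167 + q}{-17 + L}$
$R = \frac{2601877}{123}$ ($R = 21153 - \frac{167 + \left(84 - 135\right)}{-17 - 229} = 21153 - \frac{167 + \left(84 - 135\right)}{-246} = 21153 - - \frac{167 - 51}{246} = 21153 - \left(- \frac{1}{246}\right) 116 = 21153 - - \frac{58}{123} = 21153 + \frac{58}{123} = \frac{2601877}{123} \approx 21153.0$)
$\left(\left(-3391\right) 11 + R\right) - 171312 = \left(\left(-3391\right) 11 + \frac{2601877}{123}\right) - 171312 = \left(-37301 + \frac{2601877}{123}\right) - 171312 = - \frac{1986146}{123} - 171312 = - \frac{23057522}{123}$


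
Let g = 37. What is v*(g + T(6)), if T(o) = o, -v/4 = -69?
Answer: 11868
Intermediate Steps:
v = 276 (v = -4*(-69) = 276)
v*(g + T(6)) = 276*(37 + 6) = 276*43 = 11868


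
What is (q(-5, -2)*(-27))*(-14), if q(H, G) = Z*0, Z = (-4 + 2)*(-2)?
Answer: 0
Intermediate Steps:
Z = 4 (Z = -2*(-2) = 4)
q(H, G) = 0 (q(H, G) = 4*0 = 0)
(q(-5, -2)*(-27))*(-14) = (0*(-27))*(-14) = 0*(-14) = 0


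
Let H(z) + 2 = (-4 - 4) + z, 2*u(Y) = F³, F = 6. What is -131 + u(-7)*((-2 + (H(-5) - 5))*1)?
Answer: -2507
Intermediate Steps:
u(Y) = 108 (u(Y) = (½)*6³ = (½)*216 = 108)
H(z) = -10 + z (H(z) = -2 + ((-4 - 4) + z) = -2 + (-8 + z) = -10 + z)
-131 + u(-7)*((-2 + (H(-5) - 5))*1) = -131 + 108*((-2 + ((-10 - 5) - 5))*1) = -131 + 108*((-2 + (-15 - 5))*1) = -131 + 108*((-2 - 20)*1) = -131 + 108*(-22*1) = -131 + 108*(-22) = -131 - 2376 = -2507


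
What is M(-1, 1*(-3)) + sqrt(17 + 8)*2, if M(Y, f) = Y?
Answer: 9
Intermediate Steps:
M(-1, 1*(-3)) + sqrt(17 + 8)*2 = -1 + sqrt(17 + 8)*2 = -1 + sqrt(25)*2 = -1 + 5*2 = -1 + 10 = 9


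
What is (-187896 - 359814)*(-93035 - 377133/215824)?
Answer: 5498888717970915/107912 ≈ 5.0957e+10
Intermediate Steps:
(-187896 - 359814)*(-93035 - 377133/215824) = -547710*(-93035 - 377133*1/215824) = -547710*(-93035 - 377133/215824) = -547710*(-20079562973/215824) = 5498888717970915/107912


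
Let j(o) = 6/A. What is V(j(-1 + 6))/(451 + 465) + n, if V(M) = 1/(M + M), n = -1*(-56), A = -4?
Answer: 153887/2748 ≈ 56.000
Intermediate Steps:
n = 56
j(o) = -3/2 (j(o) = 6/(-4) = 6*(-1/4) = -3/2)
V(M) = 1/(2*M)
V(j(-1 + 6))/(451 + 465) + n = (1/(2*(-3/2)))/(451 + 465) + 56 = ((1/2)*(-2/3))/916 + 56 = (1/916)*(-1/3) + 56 = -1/2748 + 56 = 153887/2748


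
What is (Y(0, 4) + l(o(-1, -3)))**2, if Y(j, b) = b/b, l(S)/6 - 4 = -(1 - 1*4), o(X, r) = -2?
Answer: 1849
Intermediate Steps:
l(S) = 42 (l(S) = 24 + 6*(-(1 - 1*4)) = 24 + 6*(-(1 - 4)) = 24 + 6*(-1*(-3)) = 24 + 6*3 = 24 + 18 = 42)
Y(j, b) = 1
(Y(0, 4) + l(o(-1, -3)))**2 = (1 + 42)**2 = 43**2 = 1849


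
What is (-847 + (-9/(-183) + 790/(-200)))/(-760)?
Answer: 1038099/927200 ≈ 1.1196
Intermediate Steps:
(-847 + (-9/(-183) + 790/(-200)))/(-760) = -(-847 + (-9*(-1/183) + 790*(-1/200)))/760 = -(-847 + (3/61 - 79/20))/760 = -(-847 - 4759/1220)/760 = -1/760*(-1038099/1220) = 1038099/927200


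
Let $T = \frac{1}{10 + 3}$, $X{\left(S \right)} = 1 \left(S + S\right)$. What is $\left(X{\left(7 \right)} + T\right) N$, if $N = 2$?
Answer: $\frac{366}{13} \approx 28.154$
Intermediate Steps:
$X{\left(S \right)} = 2 S$ ($X{\left(S \right)} = 1 \cdot 2 S = 2 S$)
$T = \frac{1}{13} \approx 0.076923$
$\left(X{\left(7 \right)} + T\right) N = \left(2 \cdot 7 + \frac{1}{13}\right) 2 = \left(14 + \frac{1}{13}\right) 2 = \frac{183}{13} \cdot 2 = \frac{366}{13}$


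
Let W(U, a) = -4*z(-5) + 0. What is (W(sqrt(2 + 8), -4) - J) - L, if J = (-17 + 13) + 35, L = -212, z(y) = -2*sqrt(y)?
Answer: 181 + 8*I*sqrt(5) ≈ 181.0 + 17.889*I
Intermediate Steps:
J = 31 (J = -4 + 35 = 31)
W(U, a) = 8*I*sqrt(5) (W(U, a) = -(-8)*sqrt(-5) + 0 = -(-8)*I*sqrt(5) + 0 = 8*I*sqrt(5) + 0 = 8*I*sqrt(5))
(W(sqrt(2 + 8), -4) - J) - L = (8*I*sqrt(5) - 1*31) - 1*(-212) = (8*I*sqrt(5) - 31) + 212 = (-31 + 8*I*sqrt(5)) + 212 = 181 + 8*I*sqrt(5)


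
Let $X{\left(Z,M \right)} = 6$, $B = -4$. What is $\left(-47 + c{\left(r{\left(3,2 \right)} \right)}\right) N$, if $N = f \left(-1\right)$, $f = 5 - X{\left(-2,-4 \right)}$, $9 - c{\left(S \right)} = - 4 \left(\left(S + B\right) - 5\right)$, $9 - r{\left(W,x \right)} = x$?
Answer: $-46$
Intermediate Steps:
$r{\left(W,x \right)} = 9 - x$
$c{\left(S \right)} = -27 + 4 S$ ($c{\left(S \right)} = 9 - - 4 \left(\left(S - 4\right) - 5\right) = 9 - - 4 \left(\left(-4 + S\right) - 5\right) = 9 - - 4 \left(-9 + S\right) = 9 - \left(36 - 4 S\right) = 9 + \left(-36 + 4 S\right) = -27 + 4 S$)
$f = -1$ ($f = 5 - 6 = -1$)
$N = 1$ ($N = \left(-1\right) \left(-1\right) = 1$)
$\left(-47 + c{\left(r{\left(3,2 \right)} \right)}\right) N = \left(-47 - \left(27 - 4 \left(9 - 2\right)\right)\right) 1 = \left(-47 + \left(-27 + 4 \cdot 7\right)\right) 1 = \left(-47 + \left(-27 + 28\right)\right) 1 = \left(-47 + 1\right) 1 = \left(-46\right) 1 = -46$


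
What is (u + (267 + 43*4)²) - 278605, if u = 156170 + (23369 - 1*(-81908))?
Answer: 175563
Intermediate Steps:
u = 261447 (u = 156170 + (23369 + 81908) = 156170 + 105277 = 261447)
(u + (267 + 43*4)²) - 278605 = (261447 + (267 + 43*4)²) - 278605 = (261447 + (267 + 172)²) - 278605 = (261447 + 439²) - 278605 = (261447 + 192721) - 278605 = 454168 - 278605 = 175563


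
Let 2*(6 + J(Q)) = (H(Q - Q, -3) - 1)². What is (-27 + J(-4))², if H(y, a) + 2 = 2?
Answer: 4225/4 ≈ 1056.3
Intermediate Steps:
H(y, a) = 0 (H(y, a) = -2 + 2 = 0)
J(Q) = -11/2 (J(Q) = -6 + (0 - 1)²/2 = -6 + (½)*(-1)² = -6 + (½)*1 = -6 + ½ = -11/2)
(-27 + J(-4))² = (-27 - 11/2)² = (-65/2)² = 4225/4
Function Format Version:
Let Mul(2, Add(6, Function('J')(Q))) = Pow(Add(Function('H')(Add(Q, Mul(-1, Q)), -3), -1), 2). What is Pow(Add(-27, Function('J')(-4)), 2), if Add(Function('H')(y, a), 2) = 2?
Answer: Rational(4225, 4) ≈ 1056.3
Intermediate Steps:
Function('H')(y, a) = 0 (Function('H')(y, a) = Add(-2, 2) = 0)
Function('J')(Q) = Rational(-11, 2) (Function('J')(Q) = Add(-6, Mul(Rational(1, 2), Pow(Add(0, -1), 2))) = Add(-6, Mul(Rational(1, 2), Pow(-1, 2))) = Add(-6, Mul(Rational(1, 2), 1)) = Add(-6, Rational(1, 2)) = Rational(-11, 2))
Pow(Add(-27, Function('J')(-4)), 2) = Pow(Add(-27, Rational(-11, 2)), 2) = Pow(Rational(-65, 2), 2) = Rational(4225, 4)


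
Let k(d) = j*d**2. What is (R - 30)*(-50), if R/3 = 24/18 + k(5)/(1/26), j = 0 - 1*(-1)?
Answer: -96200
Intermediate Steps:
j = 1 (j = 0 + 1 = 1)
k(d) = d**2 (k(d) = 1*d**2 = d**2)
R = 1954 (R = 3*(24/18 + 5**2/(1/26)) = 3*(24*(1/18) + 25/(1/26)) = 3*(4/3 + 25*26) = 3*(4/3 + 650) = 3*(1954/3) = 1954)
(R - 30)*(-50) = (1954 - 30)*(-50) = 1924*(-50) = -96200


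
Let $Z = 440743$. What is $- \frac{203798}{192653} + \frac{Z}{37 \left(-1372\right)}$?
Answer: $- \frac{95256062851}{9779836892} \approx -9.7401$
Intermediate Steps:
$- \frac{203798}{192653} + \frac{Z}{37 \left(-1372\right)} = - \frac{203798}{192653} + \frac{440743}{37 \left(-1372\right)} = \left(-203798\right) \frac{1}{192653} + \frac{440743}{-50764} = - \frac{203798}{192653} + 440743 \left(- \frac{1}{50764}\right) = - \frac{203798}{192653} - \frac{440743}{50764} = - \frac{95256062851}{9779836892}$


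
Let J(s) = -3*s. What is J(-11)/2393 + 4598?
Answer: 11003047/2393 ≈ 4598.0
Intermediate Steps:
J(-11)/2393 + 4598 = -3*(-11)/2393 + 4598 = 33*(1/2393) + 4598 = 33/2393 + 4598 = 11003047/2393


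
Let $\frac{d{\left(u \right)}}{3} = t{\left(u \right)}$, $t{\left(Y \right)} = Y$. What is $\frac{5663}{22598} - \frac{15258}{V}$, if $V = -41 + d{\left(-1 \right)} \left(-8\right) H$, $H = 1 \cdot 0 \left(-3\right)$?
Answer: $\frac{345032467}{926518} \approx 372.4$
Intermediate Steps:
$d{\left(u \right)} = 3 u$
$H = 0$ ($H = 0 \left(-3\right) = 0$)
$V = -41$ ($V = -41 + 3 \left(-1\right) \left(-8\right) 0 = -41 + \left(-3\right) \left(-8\right) 0 = -41 + 24 \cdot 0 = -41 + 0 = -41$)
$\frac{5663}{22598} - \frac{15258}{V} = \frac{5663}{22598} - \frac{15258}{-41} = 5663 \cdot \frac{1}{22598} - - \frac{15258}{41} = \frac{5663}{22598} + \frac{15258}{41} = \frac{345032467}{926518}$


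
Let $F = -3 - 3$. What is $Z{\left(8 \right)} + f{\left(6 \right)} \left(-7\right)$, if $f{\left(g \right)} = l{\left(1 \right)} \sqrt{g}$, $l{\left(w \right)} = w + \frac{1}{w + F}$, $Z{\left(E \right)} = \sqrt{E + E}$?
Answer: $4 - \frac{28 \sqrt{6}}{5} \approx -9.7171$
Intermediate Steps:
$Z{\left(E \right)} = \sqrt{2} \sqrt{E}$ ($Z{\left(E \right)} = \sqrt{2 E} = \sqrt{2} \sqrt{E}$)
$F = -6$ ($F = -3 - 3 = -6$)
$l{\left(w \right)} = w + \frac{1}{-6 + w}$ ($l{\left(w \right)} = w + \frac{1}{w - 6} = w + \frac{1}{-6 + w}$)
$f{\left(g \right)} = \frac{4 \sqrt{g}}{5}$ ($f{\left(g \right)} = \frac{1 + 1^{2} - 6}{-6 + 1} \sqrt{g} = \frac{1 + 1 - 6}{-5} \sqrt{g} = \left(- \frac{1}{5}\right) \left(-4\right) \sqrt{g} = \frac{4 \sqrt{g}}{5}$)
$Z{\left(8 \right)} + f{\left(6 \right)} \left(-7\right) = \sqrt{2} \sqrt{8} + \frac{4 \sqrt{6}}{5} \left(-7\right) = \sqrt{2} \cdot 2 \sqrt{2} - \frac{28 \sqrt{6}}{5} = 4 - \frac{28 \sqrt{6}}{5}$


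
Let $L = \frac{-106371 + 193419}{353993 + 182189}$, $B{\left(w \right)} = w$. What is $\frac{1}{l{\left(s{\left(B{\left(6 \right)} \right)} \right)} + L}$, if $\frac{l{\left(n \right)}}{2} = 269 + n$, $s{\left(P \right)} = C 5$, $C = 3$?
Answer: $\frac{268091}{152319212} \approx 0.0017601$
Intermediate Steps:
$s{\left(P \right)} = 15$ ($s{\left(P \right)} = 3 \cdot 5 = 15$)
$L = \frac{43524}{268091}$ ($L = \frac{87048}{536182} = 87048 \cdot \frac{1}{536182} = \frac{43524}{268091} \approx 0.16235$)
$l{\left(n \right)} = 538 + 2 n$ ($l{\left(n \right)} = 2 \left(269 + n\right) = 538 + 2 n$)
$\frac{1}{l{\left(s{\left(B{\left(6 \right)} \right)} \right)} + L} = \frac{1}{\left(538 + 2 \cdot 15\right) + \frac{43524}{268091}} = \frac{1}{\left(538 + 30\right) + \frac{43524}{268091}} = \frac{1}{568 + \frac{43524}{268091}} = \frac{1}{\frac{152319212}{268091}} = \frac{268091}{152319212}$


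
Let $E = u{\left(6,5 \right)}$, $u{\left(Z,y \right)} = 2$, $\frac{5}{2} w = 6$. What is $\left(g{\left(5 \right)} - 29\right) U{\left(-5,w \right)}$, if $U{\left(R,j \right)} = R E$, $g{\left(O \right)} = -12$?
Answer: $410$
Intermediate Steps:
$w = \frac{12}{5}$ ($w = \frac{2}{5} \cdot 6 = \frac{12}{5} \approx 2.4$)
$E = 2$
$U{\left(R,j \right)} = 2 R$ ($U{\left(R,j \right)} = R 2 = 2 R$)
$\left(g{\left(5 \right)} - 29\right) U{\left(-5,w \right)} = \left(-12 - 29\right) 2 \left(-5\right) = \left(-41\right) \left(-10\right) = 410$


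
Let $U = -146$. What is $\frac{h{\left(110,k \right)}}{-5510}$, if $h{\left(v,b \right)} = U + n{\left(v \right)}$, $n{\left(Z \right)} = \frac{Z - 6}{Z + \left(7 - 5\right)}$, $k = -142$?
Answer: $\frac{2031}{77140} \approx 0.026329$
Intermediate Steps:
$n{\left(Z \right)} = \frac{-6 + Z}{2 + Z}$ ($n{\left(Z \right)} = \frac{-6 + Z}{Z + 2} = \frac{-6 + Z}{2 + Z}$)
$h{\left(v,b \right)} = -146 + \frac{-6 + v}{2 + v}$
$\frac{h{\left(110,k \right)}}{-5510} = \frac{\frac{1}{2 + 110} \left(-298 - 15950\right)}{-5510} = \frac{-298 - 15950}{112} \left(- \frac{1}{5510}\right) = \frac{1}{112} \left(-16248\right) \left(- \frac{1}{5510}\right) = \left(- \frac{2031}{14}\right) \left(- \frac{1}{5510}\right) = \frac{2031}{77140}$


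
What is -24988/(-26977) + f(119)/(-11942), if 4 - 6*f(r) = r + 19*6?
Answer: 1796617909/1932956004 ≈ 0.92947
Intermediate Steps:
f(r) = -55/3 - r/6 (f(r) = ⅔ - (r + 19*6)/6 = ⅔ - (r + 114)/6 = ⅔ - (114 + r)/6 = ⅔ + (-19 - r/6) = -55/3 - r/6)
-24988/(-26977) + f(119)/(-11942) = -24988/(-26977) + (-55/3 - ⅙*119)/(-11942) = -24988*(-1/26977) + (-55/3 - 119/6)*(-1/11942) = 24988/26977 - 229/6*(-1/11942) = 24988/26977 + 229/71652 = 1796617909/1932956004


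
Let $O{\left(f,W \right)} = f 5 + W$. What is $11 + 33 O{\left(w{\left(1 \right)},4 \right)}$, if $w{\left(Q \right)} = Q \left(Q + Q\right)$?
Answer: $473$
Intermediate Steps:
$w{\left(Q \right)} = 2 Q^{2}$ ($w{\left(Q \right)} = Q 2 Q = 2 Q^{2}$)
$O{\left(f,W \right)} = W + 5 f$ ($O{\left(f,W \right)} = 5 f + W = W + 5 f$)
$11 + 33 O{\left(w{\left(1 \right)},4 \right)} = 11 + 33 \left(4 + 5 \cdot 2 \cdot 1^{2}\right) = 11 + 33 \left(4 + 5 \cdot 2 \cdot 1\right) = 11 + 33 \left(4 + 5 \cdot 2\right) = 11 + 33 \left(4 + 10\right) = 11 + 33 \cdot 14 = 11 + 462 = 473$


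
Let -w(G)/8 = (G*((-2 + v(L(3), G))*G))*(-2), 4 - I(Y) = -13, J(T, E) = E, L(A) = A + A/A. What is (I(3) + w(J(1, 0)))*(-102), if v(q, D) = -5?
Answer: -1734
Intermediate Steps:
L(A) = 1 + A (L(A) = A + 1 = 1 + A)
I(Y) = 17 (I(Y) = 4 - 1*(-13) = 4 + 13 = 17)
w(G) = -112*G**2 (w(G) = -8*G*((-2 - 5)*G)*(-2) = -8*G*(-7*G)*(-2) = -8*(-7*G**2)*(-2) = -112*G**2)
(I(3) + w(J(1, 0)))*(-102) = (17 - 112*0**2)*(-102) = (17 - 112*0)*(-102) = (17 + 0)*(-102) = 17*(-102) = -1734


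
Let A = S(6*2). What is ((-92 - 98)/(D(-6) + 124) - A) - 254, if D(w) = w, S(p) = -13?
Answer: -14314/59 ≈ -242.61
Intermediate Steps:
A = -13
((-92 - 98)/(D(-6) + 124) - A) - 254 = ((-92 - 98)/(-6 + 124) - 1*(-13)) - 254 = (-190/118 + 13) - 254 = (-190*1/118 + 13) - 254 = (-95/59 + 13) - 254 = 672/59 - 254 = -14314/59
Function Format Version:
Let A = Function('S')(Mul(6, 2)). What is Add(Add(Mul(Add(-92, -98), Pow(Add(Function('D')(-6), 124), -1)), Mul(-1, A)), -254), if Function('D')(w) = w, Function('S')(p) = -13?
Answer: Rational(-14314, 59) ≈ -242.61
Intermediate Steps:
A = -13
Add(Add(Mul(Add(-92, -98), Pow(Add(Function('D')(-6), 124), -1)), Mul(-1, A)), -254) = Add(Add(Mul(Add(-92, -98), Pow(Add(-6, 124), -1)), Mul(-1, -13)), -254) = Add(Add(Mul(-190, Pow(118, -1)), 13), -254) = Add(Add(Mul(-190, Rational(1, 118)), 13), -254) = Add(Add(Rational(-95, 59), 13), -254) = Add(Rational(672, 59), -254) = Rational(-14314, 59)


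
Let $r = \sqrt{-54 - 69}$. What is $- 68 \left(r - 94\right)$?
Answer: $6392 - 68 i \sqrt{123} \approx 6392.0 - 754.16 i$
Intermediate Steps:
$r = i \sqrt{123}$ ($r = \sqrt{-123} = i \sqrt{123} \approx 11.091 i$)
$- 68 \left(r - 94\right) = - 68 \left(i \sqrt{123} - 94\right) = - 68 \left(-94 + i \sqrt{123}\right) = 6392 - 68 i \sqrt{123}$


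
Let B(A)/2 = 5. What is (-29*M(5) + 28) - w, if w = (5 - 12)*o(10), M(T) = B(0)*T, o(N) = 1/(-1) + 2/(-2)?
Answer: -1436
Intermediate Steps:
B(A) = 10 (B(A) = 2*5 = 10)
o(N) = -2 (o(N) = 1*(-1) + 2*(-1/2) = -1 - 1 = -2)
M(T) = 10*T
w = 14 (w = (5 - 12)*(-2) = -7*(-2) = 14)
(-29*M(5) + 28) - w = (-290*5 + 28) - 1*14 = (-29*50 + 28) - 14 = (-1450 + 28) - 14 = -1422 - 14 = -1436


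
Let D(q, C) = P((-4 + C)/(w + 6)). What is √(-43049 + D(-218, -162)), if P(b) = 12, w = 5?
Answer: I*√43037 ≈ 207.45*I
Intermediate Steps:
D(q, C) = 12
√(-43049 + D(-218, -162)) = √(-43049 + 12) = √(-43037) = I*√43037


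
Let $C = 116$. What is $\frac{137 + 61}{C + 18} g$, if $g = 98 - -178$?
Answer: $\frac{27324}{67} \approx 407.82$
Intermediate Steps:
$g = 276$ ($g = 98 + 178 = 276$)
$\frac{137 + 61}{C + 18} g = \frac{137 + 61}{116 + 18} \cdot 276 = \frac{198}{134} \cdot 276 = 198 \cdot \frac{1}{134} \cdot 276 = \frac{99}{67} \cdot 276 = \frac{27324}{67}$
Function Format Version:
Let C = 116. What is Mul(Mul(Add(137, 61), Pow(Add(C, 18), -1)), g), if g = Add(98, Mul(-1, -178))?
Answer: Rational(27324, 67) ≈ 407.82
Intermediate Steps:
g = 276 (g = Add(98, 178) = 276)
Mul(Mul(Add(137, 61), Pow(Add(C, 18), -1)), g) = Mul(Mul(Add(137, 61), Pow(Add(116, 18), -1)), 276) = Mul(Mul(198, Pow(134, -1)), 276) = Mul(Mul(198, Rational(1, 134)), 276) = Mul(Rational(99, 67), 276) = Rational(27324, 67)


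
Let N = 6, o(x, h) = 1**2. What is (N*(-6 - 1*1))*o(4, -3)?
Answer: -42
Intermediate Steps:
o(x, h) = 1
(N*(-6 - 1*1))*o(4, -3) = (6*(-6 - 1*1))*1 = (6*(-6 - 1))*1 = (6*(-7))*1 = -42*1 = -42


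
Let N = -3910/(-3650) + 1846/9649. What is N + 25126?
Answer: 88495329059/3521885 ≈ 25127.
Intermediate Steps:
N = 4446549/3521885 (N = -3910*(-1/3650) + 1846*(1/9649) = 391/365 + 1846/9649 = 4446549/3521885 ≈ 1.2625)
N + 25126 = 4446549/3521885 + 25126 = 88495329059/3521885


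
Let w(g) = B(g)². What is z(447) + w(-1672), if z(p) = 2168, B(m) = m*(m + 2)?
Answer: 7796604219768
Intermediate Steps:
B(m) = m*(2 + m)
w(g) = g²*(2 + g)² (w(g) = (g*(2 + g))² = g²*(2 + g)²)
z(447) + w(-1672) = 2168 + (-1672)²*(2 - 1672)² = 2168 + 2795584*(-1670)² = 2168 + 2795584*2788900 = 2168 + 7796604217600 = 7796604219768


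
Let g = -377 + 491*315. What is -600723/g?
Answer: -600723/154288 ≈ -3.8935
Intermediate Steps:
g = 154288 (g = -377 + 154665 = 154288)
-600723/g = -600723/154288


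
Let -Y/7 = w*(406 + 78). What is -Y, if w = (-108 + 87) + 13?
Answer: -27104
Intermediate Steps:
w = -8 (w = -21 + 13 = -8)
Y = 27104 (Y = -(-56)*(406 + 78) = -(-56)*484 = -7*(-3872) = 27104)
-Y = -1*27104 = -27104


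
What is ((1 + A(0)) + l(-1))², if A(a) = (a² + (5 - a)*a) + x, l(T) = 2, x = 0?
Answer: 9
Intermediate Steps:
A(a) = a² + a*(5 - a) (A(a) = (a² + (5 - a)*a) + 0 = (a² + a*(5 - a)) + 0 = a² + a*(5 - a))
((1 + A(0)) + l(-1))² = ((1 + 5*0) + 2)² = ((1 + 0) + 2)² = (1 + 2)² = 3² = 9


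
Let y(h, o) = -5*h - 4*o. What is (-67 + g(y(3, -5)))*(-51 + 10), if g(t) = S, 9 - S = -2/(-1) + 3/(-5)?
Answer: 12177/5 ≈ 2435.4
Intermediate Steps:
S = 38/5 (S = 9 - (-2/(-1) + 3/(-5)) = 9 - (-2*(-1) + 3*(-⅕)) = 9 - (2 - ⅗) = 9 - 1*7/5 = 9 - 7/5 = 38/5 ≈ 7.6000)
g(t) = 38/5
(-67 + g(y(3, -5)))*(-51 + 10) = (-67 + 38/5)*(-51 + 10) = -297/5*(-41) = 12177/5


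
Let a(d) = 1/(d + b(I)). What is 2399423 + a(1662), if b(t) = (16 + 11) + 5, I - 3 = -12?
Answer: 4064622563/1694 ≈ 2.3994e+6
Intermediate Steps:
I = -9 (I = 3 - 12 = -9)
b(t) = 32 (b(t) = 27 + 5 = 32)
a(d) = 1/(32 + d) (a(d) = 1/(d + 32) = 1/(32 + d))
2399423 + a(1662) = 2399423 + 1/(32 + 1662) = 2399423 + 1/1694 = 4064622563/1694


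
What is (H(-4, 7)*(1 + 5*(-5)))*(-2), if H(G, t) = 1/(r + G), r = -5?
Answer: -16/3 ≈ -5.3333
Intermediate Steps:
H(G, t) = 1/(-5 + G)
(H(-4, 7)*(1 + 5*(-5)))*(-2) = ((1 + 5*(-5))/(-5 - 4))*(-2) = ((1 - 25)/(-9))*(-2) = -1/9*(-24)*(-2) = (8/3)*(-2) = -16/3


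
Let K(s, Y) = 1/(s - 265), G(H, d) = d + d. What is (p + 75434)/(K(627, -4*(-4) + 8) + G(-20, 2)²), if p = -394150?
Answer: -115375192/5793 ≈ -19916.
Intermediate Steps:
G(H, d) = 2*d
K(s, Y) = 1/(-265 + s)
(p + 75434)/(K(627, -4*(-4) + 8) + G(-20, 2)²) = (-394150 + 75434)/(1/(-265 + 627) + (2*2)²) = -318716/(1/362 + 4²) = -318716/(1/362 + 16) = -318716/5793/362 = -318716*362/5793 = -115375192/5793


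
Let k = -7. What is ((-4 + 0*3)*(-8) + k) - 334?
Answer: -309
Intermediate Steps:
((-4 + 0*3)*(-8) + k) - 334 = ((-4 + 0*3)*(-8) - 7) - 334 = ((-4 + 0)*(-8) - 7) - 334 = (-4*(-8) - 7) - 334 = (32 - 7) - 334 = 25 - 334 = -309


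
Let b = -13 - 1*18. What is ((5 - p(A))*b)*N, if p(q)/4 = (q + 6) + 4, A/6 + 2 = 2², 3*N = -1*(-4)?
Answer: 10292/3 ≈ 3430.7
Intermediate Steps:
b = -31 (b = -13 - 18 = -31)
N = 4/3 (N = (-1*(-4))/3 = (⅓)*4 = 4/3 ≈ 1.3333)
A = 12 (A = -12 + 6*2² = -12 + 6*4 = -12 + 24 = 12)
p(q) = 40 + 4*q (p(q) = 4*((q + 6) + 4) = 4*((6 + q) + 4) = 4*(10 + q) = 40 + 4*q)
((5 - p(A))*b)*N = ((5 - (40 + 4*12))*(-31))*(4/3) = ((5 - (40 + 48))*(-31))*(4/3) = ((5 - 1*88)*(-31))*(4/3) = ((5 - 88)*(-31))*(4/3) = -83*(-31)*(4/3) = 2573*(4/3) = 10292/3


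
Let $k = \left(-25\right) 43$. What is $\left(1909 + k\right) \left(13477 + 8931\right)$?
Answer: $18688272$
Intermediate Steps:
$k = -1075$
$\left(1909 + k\right) \left(13477 + 8931\right) = \left(1909 - 1075\right) \left(13477 + 8931\right) = 834 \cdot 22408 = 18688272$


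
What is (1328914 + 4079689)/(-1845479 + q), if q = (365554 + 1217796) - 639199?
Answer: -5408603/901328 ≈ -6.0007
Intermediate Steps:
q = 944151 (q = 1583350 - 639199 = 944151)
(1328914 + 4079689)/(-1845479 + q) = (1328914 + 4079689)/(-1845479 + 944151) = 5408603/(-901328) = 5408603*(-1/901328) = -5408603/901328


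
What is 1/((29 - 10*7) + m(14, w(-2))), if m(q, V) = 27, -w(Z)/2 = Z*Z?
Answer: -1/14 ≈ -0.071429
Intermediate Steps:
w(Z) = -2*Z² (w(Z) = -2*Z*Z = -2*Z²)
1/((29 - 10*7) + m(14, w(-2))) = 1/((29 - 10*7) + 27) = 1/((29 - 70) + 27) = 1/(-41 + 27) = 1/(-14) = -1/14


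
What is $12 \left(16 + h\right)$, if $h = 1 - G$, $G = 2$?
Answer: $180$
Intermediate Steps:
$h = -1$ ($h = 1 - 2 = -1$)
$12 \left(16 + h\right) = 12 \left(16 - 1\right) = 12 \cdot 15 = 180$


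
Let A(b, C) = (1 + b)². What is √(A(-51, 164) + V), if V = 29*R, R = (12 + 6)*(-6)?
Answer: 2*I*√158 ≈ 25.14*I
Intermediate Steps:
R = -108 (R = 18*(-6) = -108)
V = -3132 (V = 29*(-108) = -3132)
√(A(-51, 164) + V) = √((1 - 51)² - 3132) = √((-50)² - 3132) = √(2500 - 3132) = √(-632) = 2*I*√158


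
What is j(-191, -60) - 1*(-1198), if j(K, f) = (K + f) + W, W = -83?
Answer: 864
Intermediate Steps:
j(K, f) = -83 + K + f (j(K, f) = (K + f) - 83 = -83 + K + f)
j(-191, -60) - 1*(-1198) = (-83 - 191 - 60) - 1*(-1198) = -334 + 1198 = 864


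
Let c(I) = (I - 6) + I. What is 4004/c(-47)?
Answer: -1001/25 ≈ -40.040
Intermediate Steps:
c(I) = -6 + 2*I (c(I) = (-6 + I) + I = -6 + 2*I)
4004/c(-47) = 4004/(-6 + 2*(-47)) = 4004/(-6 - 94) = 4004/(-100) = 4004*(-1/100) = -1001/25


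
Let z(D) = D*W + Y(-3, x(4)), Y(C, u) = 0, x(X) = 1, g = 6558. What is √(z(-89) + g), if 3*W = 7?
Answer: √57153/3 ≈ 79.689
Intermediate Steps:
W = 7/3 (W = (⅓)*7 = 7/3 ≈ 2.3333)
z(D) = 7*D/3 (z(D) = D*(7/3) + 0 = 7*D/3 + 0 = 7*D/3)
√(z(-89) + g) = √((7/3)*(-89) + 6558) = √(-623/3 + 6558) = √(19051/3) = √57153/3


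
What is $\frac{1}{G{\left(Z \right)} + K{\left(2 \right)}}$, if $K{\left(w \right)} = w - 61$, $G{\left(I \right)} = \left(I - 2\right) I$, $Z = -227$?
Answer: $\frac{1}{51924} \approx 1.9259 \cdot 10^{-5}$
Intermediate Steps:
$G{\left(I \right)} = I \left(-2 + I\right)$ ($G{\left(I \right)} = \left(-2 + I\right) I = I \left(-2 + I\right)$)
$K{\left(w \right)} = -61 + w$ ($K{\left(w \right)} = w - 61 = -61 + w$)
$\frac{1}{G{\left(Z \right)} + K{\left(2 \right)}} = \frac{1}{- 227 \left(-2 - 227\right) + \left(-61 + 2\right)} = \frac{1}{\left(-227\right) \left(-229\right) - 59} = \frac{1}{51983 - 59} = \frac{1}{51924}$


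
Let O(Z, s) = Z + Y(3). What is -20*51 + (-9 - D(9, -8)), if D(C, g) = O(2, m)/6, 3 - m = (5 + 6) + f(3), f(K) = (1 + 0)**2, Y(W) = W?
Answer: -6179/6 ≈ -1029.8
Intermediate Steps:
f(K) = 1 (f(K) = 1**2 = 1)
m = -9 (m = 3 - ((5 + 6) + 1) = 3 - (11 + 1) = 3 - 1*12 = 3 - 12 = -9)
O(Z, s) = 3 + Z (O(Z, s) = Z + 3 = 3 + Z)
D(C, g) = 5/6 (D(C, g) = (3 + 2)/6 = 5*(1/6) = 5/6)
-20*51 + (-9 - D(9, -8)) = -20*51 + (-9 - 1*5/6) = -1020 + (-9 - 5/6) = -1020 - 59/6 = -6179/6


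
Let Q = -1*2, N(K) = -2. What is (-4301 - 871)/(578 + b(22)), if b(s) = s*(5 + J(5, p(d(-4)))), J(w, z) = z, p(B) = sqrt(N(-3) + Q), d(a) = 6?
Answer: -222396/29705 + 14223*I/29705 ≈ -7.4868 + 0.47881*I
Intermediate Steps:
Q = -2
p(B) = 2*I (p(B) = sqrt(-2 - 2) = sqrt(-4) = 2*I)
b(s) = s*(5 + 2*I)
(-4301 - 871)/(578 + b(22)) = (-4301 - 871)/(578 + 22*(5 + 2*I)) = -5172/(578 + (110 + 44*I)) = -5172*(688 - 44*I)/475280 = -1293*(688 - 44*I)/118820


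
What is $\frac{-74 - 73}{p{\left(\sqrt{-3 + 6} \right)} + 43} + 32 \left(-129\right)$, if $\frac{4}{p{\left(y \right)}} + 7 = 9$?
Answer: $- \frac{61969}{15} \approx -4131.3$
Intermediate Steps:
$p{\left(y \right)} = 2$ ($p{\left(y \right)} = \frac{4}{-7 + 9} = \frac{4}{2} = 4 \cdot \frac{1}{2} = 2$)
$\frac{-74 - 73}{p{\left(\sqrt{-3 + 6} \right)} + 43} + 32 \left(-129\right) = \frac{-74 - 73}{2 + 43} + 32 \left(-129\right) = - \frac{147}{45} - 4128 = \left(-147\right) \frac{1}{45} - 4128 = - \frac{49}{15} - 4128 = - \frac{61969}{15}$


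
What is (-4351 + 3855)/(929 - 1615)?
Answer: 248/343 ≈ 0.72303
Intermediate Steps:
(-4351 + 3855)/(929 - 1615) = -496/(-686) = -496*(-1/686) = 248/343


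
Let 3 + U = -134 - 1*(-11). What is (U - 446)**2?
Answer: 327184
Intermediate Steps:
U = -126 (U = -3 + (-134 - 1*(-11)) = -3 + (-134 + 11) = -3 - 123 = -126)
(U - 446)**2 = (-126 - 446)**2 = (-572)**2 = 327184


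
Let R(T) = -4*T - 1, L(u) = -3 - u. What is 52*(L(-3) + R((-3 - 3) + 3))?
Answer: 572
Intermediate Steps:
R(T) = -1 - 4*T
52*(L(-3) + R((-3 - 3) + 3)) = 52*((-3 - 1*(-3)) + (-1 - 4*((-3 - 3) + 3))) = 52*((-3 + 3) + (-1 - 4*(-6 + 3))) = 52*(0 + (-1 - 4*(-3))) = 52*(0 + (-1 + 12)) = 52*(0 + 11) = 52*11 = 572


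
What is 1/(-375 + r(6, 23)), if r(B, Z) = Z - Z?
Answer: -1/375 ≈ -0.0026667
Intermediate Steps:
r(B, Z) = 0
1/(-375 + r(6, 23)) = 1/(-375 + 0) = 1/(-375) = -1/375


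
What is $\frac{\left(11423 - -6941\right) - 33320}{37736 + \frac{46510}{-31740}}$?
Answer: $- \frac{47470344}{119769413} \approx -0.39635$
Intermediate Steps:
$\frac{\left(11423 - -6941\right) - 33320}{37736 + \frac{46510}{-31740}} = \frac{\left(11423 + 6941\right) - 33320}{37736 + 46510 \left(- \frac{1}{31740}\right)} = \frac{18364 - 33320}{37736 - \frac{4651}{3174}} = - \frac{14956}{\frac{119769413}{3174}} = \left(-14956\right) \frac{3174}{119769413} = - \frac{47470344}{119769413}$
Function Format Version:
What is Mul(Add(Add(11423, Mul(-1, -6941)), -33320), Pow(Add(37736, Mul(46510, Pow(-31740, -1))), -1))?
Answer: Rational(-47470344, 119769413) ≈ -0.39635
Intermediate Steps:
Mul(Add(Add(11423, Mul(-1, -6941)), -33320), Pow(Add(37736, Mul(46510, Pow(-31740, -1))), -1)) = Mul(Add(Add(11423, 6941), -33320), Pow(Add(37736, Mul(46510, Rational(-1, 31740))), -1)) = Mul(Add(18364, -33320), Pow(Add(37736, Rational(-4651, 3174)), -1)) = Mul(-14956, Pow(Rational(119769413, 3174), -1)) = Mul(-14956, Rational(3174, 119769413)) = Rational(-47470344, 119769413)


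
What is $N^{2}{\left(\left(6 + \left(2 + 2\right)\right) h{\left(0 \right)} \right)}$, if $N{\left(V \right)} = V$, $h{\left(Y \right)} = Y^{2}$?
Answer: $0$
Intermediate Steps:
$N^{2}{\left(\left(6 + \left(2 + 2\right)\right) h{\left(0 \right)} \right)} = \left(\left(6 + \left(2 + 2\right)\right) 0^{2}\right)^{2} = \left(\left(6 + 4\right) 0\right)^{2} = \left(10 \cdot 0\right)^{2} = 0^{2} = 0$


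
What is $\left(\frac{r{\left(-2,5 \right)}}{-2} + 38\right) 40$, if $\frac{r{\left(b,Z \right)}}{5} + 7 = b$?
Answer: $2420$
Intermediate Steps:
$r{\left(b,Z \right)} = -35 + 5 b$
$\left(\frac{r{\left(-2,5 \right)}}{-2} + 38\right) 40 = \left(\frac{-35 + 5 \left(-2\right)}{-2} + 38\right) 40 = \left(\left(-35 - 10\right) \left(- \frac{1}{2}\right) + 38\right) 40 = \left(\left(-45\right) \left(- \frac{1}{2}\right) + 38\right) 40 = \left(\frac{45}{2} + 38\right) 40 = \frac{121}{2} \cdot 40 = 2420$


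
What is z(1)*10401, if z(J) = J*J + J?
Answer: 20802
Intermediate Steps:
z(J) = J + J**2 (z(J) = J**2 + J = J + J**2)
z(1)*10401 = (1*(1 + 1))*10401 = (1*2)*10401 = 2*10401 = 20802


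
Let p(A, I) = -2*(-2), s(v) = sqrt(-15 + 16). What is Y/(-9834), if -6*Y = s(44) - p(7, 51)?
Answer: -1/19668 ≈ -5.0844e-5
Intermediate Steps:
s(v) = 1 (s(v) = sqrt(1) = 1)
p(A, I) = 4
Y = 1/2 (Y = -(1 - 1*4)/6 = -(1 - 4)/6 = -1/6*(-3) = 1/2 ≈ 0.50000)
Y/(-9834) = (1/2)/(-9834) = (1/2)*(-1/9834) = -1/19668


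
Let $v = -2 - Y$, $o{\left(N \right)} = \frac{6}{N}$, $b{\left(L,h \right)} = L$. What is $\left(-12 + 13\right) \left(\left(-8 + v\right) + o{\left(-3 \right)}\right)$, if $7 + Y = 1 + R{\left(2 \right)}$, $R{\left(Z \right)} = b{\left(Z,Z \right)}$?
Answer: $-8$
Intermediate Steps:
$R{\left(Z \right)} = Z$
$Y = -4$ ($Y = -7 + \left(1 + 2\right) = -7 + 3 = -4$)
$v = 2$ ($v = -2 - -4 = -2 + 4 = 2$)
$\left(-12 + 13\right) \left(\left(-8 + v\right) + o{\left(-3 \right)}\right) = \left(-12 + 13\right) \left(\left(-8 + 2\right) + \frac{6}{-3}\right) = 1 \left(-6 + 6 \left(- \frac{1}{3}\right)\right) = 1 \left(-6 - 2\right) = 1 \left(-8\right) = -8$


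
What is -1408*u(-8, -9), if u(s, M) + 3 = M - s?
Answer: 5632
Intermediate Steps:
u(s, M) = -3 + M - s (u(s, M) = -3 + (M - s) = -3 + M - s)
-1408*u(-8, -9) = -1408*(-3 - 9 - 1*(-8)) = -1408*(-3 - 9 + 8) = -1408*(-4) = 5632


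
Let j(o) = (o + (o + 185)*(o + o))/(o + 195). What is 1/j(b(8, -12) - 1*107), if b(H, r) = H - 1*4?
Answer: -92/16995 ≈ -0.0054134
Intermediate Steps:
b(H, r) = -4 + H (b(H, r) = H - 4 = -4 + H)
j(o) = (o + 2*o*(185 + o))/(195 + o) (j(o) = (o + (185 + o)*(2*o))/(195 + o) = (o + 2*o*(185 + o))/(195 + o))
1/j(b(8, -12) - 1*107) = 1/(((-4 + 8) - 1*107)*(371 + 2*((-4 + 8) - 1*107))/(195 + ((-4 + 8) - 1*107))) = 1/((4 - 107)*(371 + 2*(4 - 107))/(195 + (4 - 107))) = 1/(-103*(371 + 2*(-103))/(195 - 103)) = 1/(-103*(371 - 206)/92) = 1/(-103*1/92*165) = 1/(-16995/92) = -92/16995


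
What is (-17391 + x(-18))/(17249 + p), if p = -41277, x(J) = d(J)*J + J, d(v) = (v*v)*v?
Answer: -87567/24028 ≈ -3.6444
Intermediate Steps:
d(v) = v**3 (d(v) = v**2*v = v**3)
x(J) = J + J**4 (x(J) = J**3*J + J = J**4 + J = J + J**4)
(-17391 + x(-18))/(17249 + p) = (-17391 + (-18 + (-18)**4))/(17249 - 41277) = (-17391 + (-18 + 104976))/(-24028) = (-17391 + 104958)*(-1/24028) = 87567*(-1/24028) = -87567/24028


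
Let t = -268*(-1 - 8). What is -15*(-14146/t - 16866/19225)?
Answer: 156318821/1545690 ≈ 101.13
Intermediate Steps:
t = 2412 (t = -268*(-9) = 2412)
-15*(-14146/t - 16866/19225) = -15*(-14146/2412 - 16866/19225) = -15*(-14146*1/2412 - 16866*1/19225) = -15*(-7073/1206 - 16866/19225) = -15*(-156318821/23185350) = 156318821/1545690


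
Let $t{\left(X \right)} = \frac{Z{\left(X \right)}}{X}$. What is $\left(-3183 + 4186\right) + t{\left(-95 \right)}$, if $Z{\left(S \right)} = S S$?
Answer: $908$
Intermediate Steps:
$Z{\left(S \right)} = S^{2}$
$t{\left(X \right)} = X$ ($t{\left(X \right)} = \frac{X^{2}}{X} = X$)
$\left(-3183 + 4186\right) + t{\left(-95 \right)} = \left(-3183 + 4186\right) - 95 = 1003 - 95 = 908$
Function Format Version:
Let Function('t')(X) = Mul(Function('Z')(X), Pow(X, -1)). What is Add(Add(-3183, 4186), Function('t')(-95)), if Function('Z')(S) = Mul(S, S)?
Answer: 908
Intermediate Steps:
Function('Z')(S) = Pow(S, 2)
Function('t')(X) = X (Function('t')(X) = Mul(Pow(X, 2), Pow(X, -1)) = X)
Add(Add(-3183, 4186), Function('t')(-95)) = Add(Add(-3183, 4186), -95) = Add(1003, -95) = 908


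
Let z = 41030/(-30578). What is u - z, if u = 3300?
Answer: 50474215/15289 ≈ 3301.3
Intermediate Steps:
z = -20515/15289 (z = 41030*(-1/30578) = -20515/15289 ≈ -1.3418)
u - z = 3300 - 1*(-20515/15289) = 3300 + 20515/15289 = 50474215/15289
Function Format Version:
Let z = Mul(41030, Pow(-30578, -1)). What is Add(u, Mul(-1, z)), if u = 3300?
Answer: Rational(50474215, 15289) ≈ 3301.3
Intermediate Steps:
z = Rational(-20515, 15289) (z = Mul(41030, Rational(-1, 30578)) = Rational(-20515, 15289) ≈ -1.3418)
Add(u, Mul(-1, z)) = Add(3300, Mul(-1, Rational(-20515, 15289))) = Add(3300, Rational(20515, 15289)) = Rational(50474215, 15289)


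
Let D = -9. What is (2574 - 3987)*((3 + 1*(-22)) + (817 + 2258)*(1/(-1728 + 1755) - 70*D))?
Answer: -2737468328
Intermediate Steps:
(2574 - 3987)*((3 + 1*(-22)) + (817 + 2258)*(1/(-1728 + 1755) - 70*D)) = (2574 - 3987)*((3 + 1*(-22)) + (817 + 2258)*(1/(-1728 + 1755) - 70*(-9))) = -1413*((3 - 22) + 3075*(1/27 + 630)) = -1413*(-19 + 3075*(1/27 + 630)) = -1413*(-19 + 3075*(17011/27)) = -1413*(-19 + 17436275/9) = -1413*17436104/9 = -2737468328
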